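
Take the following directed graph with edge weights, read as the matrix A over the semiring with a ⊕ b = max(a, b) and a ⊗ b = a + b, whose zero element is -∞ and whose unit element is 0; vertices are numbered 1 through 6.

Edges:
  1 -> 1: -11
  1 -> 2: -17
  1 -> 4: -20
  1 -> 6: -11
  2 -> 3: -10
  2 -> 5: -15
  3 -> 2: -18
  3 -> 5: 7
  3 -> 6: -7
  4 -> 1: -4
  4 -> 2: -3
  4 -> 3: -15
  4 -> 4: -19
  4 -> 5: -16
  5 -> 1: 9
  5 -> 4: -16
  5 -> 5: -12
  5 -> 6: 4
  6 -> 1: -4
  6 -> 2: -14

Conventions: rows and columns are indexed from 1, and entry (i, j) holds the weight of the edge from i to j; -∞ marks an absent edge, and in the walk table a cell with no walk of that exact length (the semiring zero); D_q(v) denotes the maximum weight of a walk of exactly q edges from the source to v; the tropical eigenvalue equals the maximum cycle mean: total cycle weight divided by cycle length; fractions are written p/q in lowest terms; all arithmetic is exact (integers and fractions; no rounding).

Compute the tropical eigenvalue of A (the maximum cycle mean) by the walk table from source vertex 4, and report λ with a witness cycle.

q=0: [-∞, -∞, -∞, 0, -∞, -∞]
q=1: [-4, -3, -15, -19, -16, -∞]
q=2: [-7, -21, -13, -24, -8, -12]
q=3: [1, -24, -31, -24, -6, -4]
q=4: [3, -16, -34, -19, -18, -2]
q=5: [-6, -14, -26, -17, -27, -8]
q=6: [-12, -20, -24, -26, -19, -17]
Optimal cycle mean attained by: cycle 1->2->3->5->1, total (-17) + (-10) + 7 + 9, length 4.
Answer: λ = -11/4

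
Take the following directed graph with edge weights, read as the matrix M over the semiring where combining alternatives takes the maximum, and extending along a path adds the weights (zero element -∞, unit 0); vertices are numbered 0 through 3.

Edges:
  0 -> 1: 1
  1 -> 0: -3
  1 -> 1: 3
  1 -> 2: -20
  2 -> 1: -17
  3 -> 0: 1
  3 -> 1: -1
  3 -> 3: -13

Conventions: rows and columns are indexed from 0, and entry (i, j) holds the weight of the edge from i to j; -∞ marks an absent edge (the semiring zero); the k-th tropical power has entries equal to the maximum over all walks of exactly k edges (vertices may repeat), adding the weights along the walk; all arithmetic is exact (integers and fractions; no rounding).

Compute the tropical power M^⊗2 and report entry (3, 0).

M^⊗2:
  [-2, 4, -19, -∞]
  [0, 6, -17, -∞]
  [-20, -14, -37, -∞]
  [-4, 2, -21, -26]
Key observation: the optimum is the walk 3->1->0, with weight (-1) + (-3) = -4.
Optimal value attained by: walk 3->1->0.
Answer: (M^⊗2)[3][0] = -4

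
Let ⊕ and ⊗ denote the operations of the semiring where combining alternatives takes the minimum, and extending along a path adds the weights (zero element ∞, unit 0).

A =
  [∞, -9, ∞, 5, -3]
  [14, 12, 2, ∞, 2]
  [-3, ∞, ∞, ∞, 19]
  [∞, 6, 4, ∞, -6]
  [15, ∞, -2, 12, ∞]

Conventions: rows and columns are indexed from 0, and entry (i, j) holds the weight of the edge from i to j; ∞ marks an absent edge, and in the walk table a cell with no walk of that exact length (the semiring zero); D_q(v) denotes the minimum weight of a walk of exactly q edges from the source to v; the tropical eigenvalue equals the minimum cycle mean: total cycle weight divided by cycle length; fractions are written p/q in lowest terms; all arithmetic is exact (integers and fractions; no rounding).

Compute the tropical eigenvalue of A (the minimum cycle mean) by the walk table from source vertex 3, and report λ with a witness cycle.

q=0: [∞, ∞, ∞, 0, ∞]
q=1: [∞, 6, 4, ∞, -6]
q=2: [1, 18, -8, 6, 8]
q=3: [-11, -8, 6, 6, -2]
q=4: [3, -20, -6, -6, -14]
q=5: [-9, -8, -18, -2, -18]
Optimal cycle mean attained by: cycle 0->1->2->0, total (-9) + 2 + (-3), length 3.
Answer: λ = -10/3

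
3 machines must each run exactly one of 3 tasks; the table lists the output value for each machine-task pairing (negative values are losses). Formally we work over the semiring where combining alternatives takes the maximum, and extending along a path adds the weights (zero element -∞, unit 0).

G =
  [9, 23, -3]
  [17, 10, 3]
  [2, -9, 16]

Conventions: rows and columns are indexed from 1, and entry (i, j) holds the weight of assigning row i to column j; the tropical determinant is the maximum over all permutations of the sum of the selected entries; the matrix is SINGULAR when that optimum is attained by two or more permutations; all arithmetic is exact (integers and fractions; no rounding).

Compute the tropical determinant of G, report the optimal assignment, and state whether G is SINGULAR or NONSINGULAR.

σ = (1, 2, 3): 9 + 10 + 16 = 35
σ = (1, 3, 2): 9 + 3 + (-9) = 3
σ = (2, 1, 3): 23 + 17 + 16 = 56
σ = (2, 3, 1): 23 + 3 + 2 = 28
σ = (3, 1, 2): (-3) + 17 + (-9) = 5
σ = (3, 2, 1): (-3) + 10 + 2 = 9
Optimal value attained by: σ = (2, 1, 3).
Answer: det⊕(G) = 56; verdict: NONSINGULAR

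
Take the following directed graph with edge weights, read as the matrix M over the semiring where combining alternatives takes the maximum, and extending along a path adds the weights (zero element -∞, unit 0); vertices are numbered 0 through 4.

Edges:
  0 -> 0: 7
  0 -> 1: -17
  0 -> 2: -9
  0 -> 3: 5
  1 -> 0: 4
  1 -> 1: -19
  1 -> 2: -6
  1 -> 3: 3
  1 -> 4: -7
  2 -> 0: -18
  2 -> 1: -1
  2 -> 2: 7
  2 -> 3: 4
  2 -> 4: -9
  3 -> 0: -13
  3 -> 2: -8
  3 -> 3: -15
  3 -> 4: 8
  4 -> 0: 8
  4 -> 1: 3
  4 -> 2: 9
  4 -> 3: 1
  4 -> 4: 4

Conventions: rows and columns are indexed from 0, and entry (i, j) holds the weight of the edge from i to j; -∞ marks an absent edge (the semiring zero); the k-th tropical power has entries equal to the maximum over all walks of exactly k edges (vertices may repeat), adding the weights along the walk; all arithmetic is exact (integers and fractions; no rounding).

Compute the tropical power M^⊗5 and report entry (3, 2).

M^⊗2:
  [14, -10, -2, 12, 13]
  [11, -4, 2, 9, 11]
  [3, 6, 14, 11, 12]
  [16, 11, 17, 9, 12]
  [15, 8, 16, 13, 9]
M^⊗3:
  [21, 16, 22, 19, 20]
  [19, 14, 20, 16, 17]
  [20, 15, 21, 18, 19]
  [23, 16, 24, 21, 17]
  [22, 15, 23, 20, 21]
M^⊗4:
  [28, 23, 29, 26, 27]
  [26, 20, 27, 24, 24]
  [27, 22, 28, 25, 26]
  [30, 23, 31, 28, 29]
  [29, 24, 30, 27, 28]
M^⊗5:
  [35, 30, 36, 33, 34]
  [33, 27, 34, 31, 32]
  [34, 29, 35, 32, 33]
  [37, 32, 38, 35, 36]
  [36, 31, 37, 34, 35]
Key observation: the optimum is the walk 3->4->0->3->4->2, with weight 8 + 8 + 5 + 8 + 9 = 38.
Optimal value attained by: walk 3->4->0->3->4->2.
Answer: (M^⊗5)[3][2] = 38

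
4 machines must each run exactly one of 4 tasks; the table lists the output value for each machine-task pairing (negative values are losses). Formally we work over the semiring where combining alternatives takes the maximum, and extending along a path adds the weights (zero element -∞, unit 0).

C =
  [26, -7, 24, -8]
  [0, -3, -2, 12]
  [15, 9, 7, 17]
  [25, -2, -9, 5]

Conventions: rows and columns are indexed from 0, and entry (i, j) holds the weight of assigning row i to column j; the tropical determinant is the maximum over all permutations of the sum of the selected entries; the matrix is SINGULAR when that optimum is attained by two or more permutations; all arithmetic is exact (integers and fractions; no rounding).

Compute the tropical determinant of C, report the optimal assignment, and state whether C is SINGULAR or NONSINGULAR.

σ = (0, 1, 2, 3): 26 + (-3) + 7 + 5 = 35
σ = (0, 1, 3, 2): 26 + (-3) + 17 + (-9) = 31
σ = (0, 2, 1, 3): 26 + (-2) + 9 + 5 = 38
σ = (0, 2, 3, 1): 26 + (-2) + 17 + (-2) = 39
σ = (0, 3, 1, 2): 26 + 12 + 9 + (-9) = 38
σ = (0, 3, 2, 1): 26 + 12 + 7 + (-2) = 43
σ = (1, 0, 2, 3): (-7) + 0 + 7 + 5 = 5
σ = (1, 0, 3, 2): (-7) + 0 + 17 + (-9) = 1
σ = (1, 2, 0, 3): (-7) + (-2) + 15 + 5 = 11
σ = (1, 2, 3, 0): (-7) + (-2) + 17 + 25 = 33
σ = (1, 3, 0, 2): (-7) + 12 + 15 + (-9) = 11
σ = (1, 3, 2, 0): (-7) + 12 + 7 + 25 = 37
σ = (2, 0, 1, 3): 24 + 0 + 9 + 5 = 38
σ = (2, 0, 3, 1): 24 + 0 + 17 + (-2) = 39
σ = (2, 1, 0, 3): 24 + (-3) + 15 + 5 = 41
σ = (2, 1, 3, 0): 24 + (-3) + 17 + 25 = 63
σ = (2, 3, 0, 1): 24 + 12 + 15 + (-2) = 49
σ = (2, 3, 1, 0): 24 + 12 + 9 + 25 = 70
σ = (3, 0, 1, 2): (-8) + 0 + 9 + (-9) = -8
σ = (3, 0, 2, 1): (-8) + 0 + 7 + (-2) = -3
σ = (3, 1, 0, 2): (-8) + (-3) + 15 + (-9) = -5
σ = (3, 1, 2, 0): (-8) + (-3) + 7 + 25 = 21
σ = (3, 2, 0, 1): (-8) + (-2) + 15 + (-2) = 3
σ = (3, 2, 1, 0): (-8) + (-2) + 9 + 25 = 24
Optimal value attained by: σ = (2, 3, 1, 0).
Answer: det⊕(C) = 70; verdict: NONSINGULAR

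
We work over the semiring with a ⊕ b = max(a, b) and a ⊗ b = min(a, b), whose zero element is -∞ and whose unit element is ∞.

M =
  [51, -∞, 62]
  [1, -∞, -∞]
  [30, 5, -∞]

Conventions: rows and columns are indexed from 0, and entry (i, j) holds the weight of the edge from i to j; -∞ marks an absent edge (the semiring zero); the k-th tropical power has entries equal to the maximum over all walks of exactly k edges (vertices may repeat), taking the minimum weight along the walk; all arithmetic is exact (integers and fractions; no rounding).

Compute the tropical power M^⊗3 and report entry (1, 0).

M^⊗2:
  [51, 5, 51]
  [1, -∞, 1]
  [30, -∞, 30]
M^⊗3:
  [51, 5, 51]
  [1, 1, 1]
  [30, 5, 30]
Key observation: the optimum is the walk 1->0->0->0, with weight 1 min 51 min 51 = 1.
Optimal value attained by: walk 1->0->0->0.
Answer: (M^⊗3)[1][0] = 1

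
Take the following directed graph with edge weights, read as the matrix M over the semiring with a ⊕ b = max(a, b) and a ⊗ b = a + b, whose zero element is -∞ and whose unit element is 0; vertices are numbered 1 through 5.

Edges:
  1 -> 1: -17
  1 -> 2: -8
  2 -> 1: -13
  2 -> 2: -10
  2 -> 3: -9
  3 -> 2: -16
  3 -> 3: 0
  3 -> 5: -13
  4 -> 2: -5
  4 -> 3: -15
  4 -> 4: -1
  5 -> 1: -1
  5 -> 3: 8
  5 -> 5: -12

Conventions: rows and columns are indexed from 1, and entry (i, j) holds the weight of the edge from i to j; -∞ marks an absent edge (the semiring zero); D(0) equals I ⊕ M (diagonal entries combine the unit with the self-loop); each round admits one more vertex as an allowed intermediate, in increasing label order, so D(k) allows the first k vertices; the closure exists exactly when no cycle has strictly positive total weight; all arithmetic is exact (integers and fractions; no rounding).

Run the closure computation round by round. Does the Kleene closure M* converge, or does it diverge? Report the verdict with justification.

D(0):
  [0, -8, -∞, -∞, -∞]
  [-13, 0, -9, -∞, -∞]
  [-∞, -16, 0, -∞, -13]
  [-∞, -5, -15, 0, -∞]
  [-1, -∞, 8, -∞, 0]
D(1):
  [0, -8, -∞, -∞, -∞]
  [-13, 0, -9, -∞, -∞]
  [-∞, -16, 0, -∞, -13]
  [-∞, -5, -15, 0, -∞]
  [-1, -9, 8, -∞, 0]
D(2):
  [0, -8, -17, -∞, -∞]
  [-13, 0, -9, -∞, -∞]
  [-29, -16, 0, -∞, -13]
  [-18, -5, -14, 0, -∞]
  [-1, -9, 8, -∞, 0]
D(3):
  [0, -8, -17, -∞, -30]
  [-13, 0, -9, -∞, -22]
  [-29, -16, 0, -∞, -13]
  [-18, -5, -14, 0, -27]
  [-1, -8, 8, -∞, 0]
D(4):
  [0, -8, -17, -∞, -30]
  [-13, 0, -9, -∞, -22]
  [-29, -16, 0, -∞, -13]
  [-18, -5, -14, 0, -27]
  [-1, -8, 8, -∞, 0]
D(5):
  [0, -8, -17, -∞, -30]
  [-13, 0, -9, -∞, -22]
  [-14, -16, 0, -∞, -13]
  [-18, -5, -14, 0, -27]
  [-1, -8, 8, -∞, 0]
Key observation: every diagonal entry stays at the unit through all rounds, so no improving cycle exists.
Answer: CONVERGES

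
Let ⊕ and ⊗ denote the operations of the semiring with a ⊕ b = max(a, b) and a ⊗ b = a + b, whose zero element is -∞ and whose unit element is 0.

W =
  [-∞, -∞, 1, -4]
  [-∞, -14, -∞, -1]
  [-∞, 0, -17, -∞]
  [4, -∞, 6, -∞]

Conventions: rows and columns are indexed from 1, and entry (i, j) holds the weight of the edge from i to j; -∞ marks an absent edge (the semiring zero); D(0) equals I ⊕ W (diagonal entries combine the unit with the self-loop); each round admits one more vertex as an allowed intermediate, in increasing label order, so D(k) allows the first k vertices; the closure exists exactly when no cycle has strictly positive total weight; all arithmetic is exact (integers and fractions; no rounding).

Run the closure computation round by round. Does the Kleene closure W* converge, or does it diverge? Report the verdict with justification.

D(0):
  [0, -∞, 1, -4]
  [-∞, 0, -∞, -1]
  [-∞, 0, 0, -∞]
  [4, -∞, 6, 0]
D(1):
  [0, -∞, 1, -4]
  [-∞, 0, -∞, -1]
  [-∞, 0, 0, -∞]
  [4, -∞, 6, 0]
D(2):
  [0, -∞, 1, -4]
  [-∞, 0, -∞, -1]
  [-∞, 0, 0, -1]
  [4, -∞, 6, 0]
Detection: at round 3, diagonal entry (4, 4) turns strictly positive.
Key observation: the cycle 4->1->3->2->4 has total weight 4 + 1 + 0 + (-1), which is strictly positive.
Answer: DIVERGES — positive cycle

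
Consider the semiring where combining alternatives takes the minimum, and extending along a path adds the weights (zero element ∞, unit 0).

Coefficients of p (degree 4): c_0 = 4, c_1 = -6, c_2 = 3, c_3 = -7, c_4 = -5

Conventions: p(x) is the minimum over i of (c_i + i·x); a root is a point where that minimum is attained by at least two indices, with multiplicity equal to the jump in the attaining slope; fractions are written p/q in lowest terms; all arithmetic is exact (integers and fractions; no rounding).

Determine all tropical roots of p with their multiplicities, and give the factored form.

hull edge (i=0, c=4) to (i=1, c=-6): slope -10, span 1
hull edge (i=1, c=-6) to (i=3, c=-7): slope -1/2, span 2
hull edge (i=3, c=-7) to (i=4, c=-5): slope 2, span 1
Factored form: p(x) = -5 ⊗ (x ⊕ (-2)) ⊗ (x ⊕ 1/2) ⊗ (x ⊕ 1/2) ⊗ (x ⊕ 10)
Answer: roots = -2 (mult 1), 1/2 (mult 2), 10 (mult 1)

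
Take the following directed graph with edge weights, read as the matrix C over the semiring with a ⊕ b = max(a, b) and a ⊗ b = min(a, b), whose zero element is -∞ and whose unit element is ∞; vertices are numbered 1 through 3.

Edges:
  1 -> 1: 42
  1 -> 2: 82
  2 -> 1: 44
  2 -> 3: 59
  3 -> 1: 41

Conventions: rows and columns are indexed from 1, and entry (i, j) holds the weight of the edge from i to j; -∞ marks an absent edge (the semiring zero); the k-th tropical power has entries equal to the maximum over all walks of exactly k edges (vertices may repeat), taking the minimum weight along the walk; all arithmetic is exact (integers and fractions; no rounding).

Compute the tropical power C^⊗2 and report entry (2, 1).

C^⊗2:
  [44, 42, 59]
  [42, 44, -∞]
  [41, 41, -∞]
Key observation: the optimum is the walk 2->1->1, with weight 44 min 42 = 42.
Optimal value attained by: walk 2->1->1.
Answer: (C^⊗2)[2][1] = 42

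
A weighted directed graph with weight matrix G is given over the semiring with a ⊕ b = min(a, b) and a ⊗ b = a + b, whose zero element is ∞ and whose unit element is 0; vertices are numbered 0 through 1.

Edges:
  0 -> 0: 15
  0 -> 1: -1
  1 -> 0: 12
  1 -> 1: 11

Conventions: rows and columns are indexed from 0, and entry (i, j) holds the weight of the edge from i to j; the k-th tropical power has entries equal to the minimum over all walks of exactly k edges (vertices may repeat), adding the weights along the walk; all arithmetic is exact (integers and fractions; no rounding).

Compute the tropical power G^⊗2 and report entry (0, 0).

G^⊗2:
  [11, 10]
  [23, 11]
Key observation: the optimum is the walk 0->1->0, with weight (-1) + 12 = 11.
Optimal value attained by: walk 0->1->0.
Answer: (G^⊗2)[0][0] = 11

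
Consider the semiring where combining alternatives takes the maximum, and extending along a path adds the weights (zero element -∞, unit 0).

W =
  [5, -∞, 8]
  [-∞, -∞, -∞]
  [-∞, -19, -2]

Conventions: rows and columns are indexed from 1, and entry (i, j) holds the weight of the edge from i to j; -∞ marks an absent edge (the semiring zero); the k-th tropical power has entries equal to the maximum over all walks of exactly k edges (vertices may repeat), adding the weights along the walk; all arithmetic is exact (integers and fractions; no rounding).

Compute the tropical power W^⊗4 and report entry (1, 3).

W^⊗2:
  [10, -11, 13]
  [-∞, -∞, -∞]
  [-∞, -21, -4]
W^⊗3:
  [15, -6, 18]
  [-∞, -∞, -∞]
  [-∞, -23, -6]
W^⊗4:
  [20, -1, 23]
  [-∞, -∞, -∞]
  [-∞, -25, -8]
Key observation: the optimum is the walk 1->1->1->1->3, with weight 5 + 5 + 5 + 8 = 23.
Optimal value attained by: walk 1->1->1->1->3.
Answer: (W^⊗4)[1][3] = 23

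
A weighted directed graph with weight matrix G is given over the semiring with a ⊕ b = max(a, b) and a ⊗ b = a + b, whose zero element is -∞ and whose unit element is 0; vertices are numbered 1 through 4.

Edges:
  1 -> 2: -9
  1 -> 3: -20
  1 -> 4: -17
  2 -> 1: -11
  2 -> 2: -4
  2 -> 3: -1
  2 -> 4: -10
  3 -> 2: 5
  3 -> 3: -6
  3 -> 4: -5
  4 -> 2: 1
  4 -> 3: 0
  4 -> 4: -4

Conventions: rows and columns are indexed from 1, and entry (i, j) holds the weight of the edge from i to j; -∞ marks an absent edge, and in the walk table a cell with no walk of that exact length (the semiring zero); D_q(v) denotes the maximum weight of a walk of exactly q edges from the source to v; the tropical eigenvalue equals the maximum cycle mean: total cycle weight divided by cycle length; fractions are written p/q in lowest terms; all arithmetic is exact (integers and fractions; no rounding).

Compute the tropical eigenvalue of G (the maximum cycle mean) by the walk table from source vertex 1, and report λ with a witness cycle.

q=0: [0, -∞, -∞, -∞]
q=1: [-∞, -9, -20, -17]
q=2: [-20, -13, -10, -19]
q=3: [-24, -5, -14, -15]
q=4: [-16, -9, -6, -15]
Optimal cycle mean attained by: cycle 2->3->2, total (-1) + 5, length 2.
Answer: λ = 2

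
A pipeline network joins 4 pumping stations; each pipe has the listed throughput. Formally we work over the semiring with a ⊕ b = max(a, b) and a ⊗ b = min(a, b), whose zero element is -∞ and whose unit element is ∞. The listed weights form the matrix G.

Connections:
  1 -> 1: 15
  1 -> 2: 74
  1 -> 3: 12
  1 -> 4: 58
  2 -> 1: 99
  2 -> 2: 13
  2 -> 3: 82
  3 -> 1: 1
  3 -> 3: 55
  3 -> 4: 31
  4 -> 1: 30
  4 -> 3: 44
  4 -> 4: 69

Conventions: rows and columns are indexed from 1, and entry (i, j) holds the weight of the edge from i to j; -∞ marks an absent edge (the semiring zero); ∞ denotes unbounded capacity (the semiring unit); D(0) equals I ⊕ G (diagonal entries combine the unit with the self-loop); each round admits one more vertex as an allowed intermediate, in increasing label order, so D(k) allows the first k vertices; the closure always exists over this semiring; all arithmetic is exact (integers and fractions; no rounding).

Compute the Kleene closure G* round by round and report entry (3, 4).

D(0):
  [∞, 74, 12, 58]
  [99, ∞, 82, -∞]
  [1, -∞, ∞, 31]
  [30, -∞, 44, ∞]
D(1):
  [∞, 74, 12, 58]
  [99, ∞, 82, 58]
  [1, 1, ∞, 31]
  [30, 30, 44, ∞]
D(2):
  [∞, 74, 74, 58]
  [99, ∞, 82, 58]
  [1, 1, ∞, 31]
  [30, 30, 44, ∞]
D(3):
  [∞, 74, 74, 58]
  [99, ∞, 82, 58]
  [1, 1, ∞, 31]
  [30, 30, 44, ∞]
D(4):
  [∞, 74, 74, 58]
  [99, ∞, 82, 58]
  [30, 30, ∞, 31]
  [30, 30, 44, ∞]
Answer: G*[3][4] = 31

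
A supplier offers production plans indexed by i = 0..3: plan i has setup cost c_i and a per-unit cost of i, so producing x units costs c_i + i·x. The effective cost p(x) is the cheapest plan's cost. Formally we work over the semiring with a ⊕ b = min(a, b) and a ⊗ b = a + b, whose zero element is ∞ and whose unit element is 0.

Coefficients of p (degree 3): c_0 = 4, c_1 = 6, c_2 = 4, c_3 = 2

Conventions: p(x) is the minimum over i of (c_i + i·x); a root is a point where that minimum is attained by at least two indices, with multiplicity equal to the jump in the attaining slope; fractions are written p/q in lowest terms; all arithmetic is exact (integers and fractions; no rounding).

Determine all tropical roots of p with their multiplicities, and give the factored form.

hull edge (i=0, c=4) to (i=3, c=2): slope -2/3, span 3
Factored form: p(x) = 2 ⊗ (x ⊕ 2/3) ⊗ (x ⊕ 2/3) ⊗ (x ⊕ 2/3)
Answer: roots = 2/3 (mult 3)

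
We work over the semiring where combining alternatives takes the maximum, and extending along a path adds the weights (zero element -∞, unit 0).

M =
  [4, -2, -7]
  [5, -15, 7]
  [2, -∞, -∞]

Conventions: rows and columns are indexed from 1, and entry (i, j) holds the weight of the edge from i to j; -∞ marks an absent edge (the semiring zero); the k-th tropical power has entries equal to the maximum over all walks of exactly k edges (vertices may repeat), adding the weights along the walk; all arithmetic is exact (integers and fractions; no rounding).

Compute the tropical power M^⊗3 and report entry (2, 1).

M^⊗2:
  [8, 2, 5]
  [9, 3, -2]
  [6, 0, -5]
M^⊗3:
  [12, 6, 9]
  [13, 7, 10]
  [10, 4, 7]
Key observation: the optimum is the walk 2->1->1->1, with weight 5 + 4 + 4 = 13.
Optimal value attained by: walk 2->1->1->1.
Answer: (M^⊗3)[2][1] = 13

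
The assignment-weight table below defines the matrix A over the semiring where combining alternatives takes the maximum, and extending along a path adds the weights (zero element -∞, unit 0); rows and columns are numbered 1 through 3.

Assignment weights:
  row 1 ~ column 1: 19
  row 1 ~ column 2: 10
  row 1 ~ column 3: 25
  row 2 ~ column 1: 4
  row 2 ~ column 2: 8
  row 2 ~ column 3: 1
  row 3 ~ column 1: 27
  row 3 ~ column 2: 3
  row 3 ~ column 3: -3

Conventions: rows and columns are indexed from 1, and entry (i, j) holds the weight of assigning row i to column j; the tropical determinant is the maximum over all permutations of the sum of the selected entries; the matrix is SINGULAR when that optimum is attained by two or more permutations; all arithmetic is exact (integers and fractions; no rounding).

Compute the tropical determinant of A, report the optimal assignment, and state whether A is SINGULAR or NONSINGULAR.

σ = (1, 2, 3): 19 + 8 + (-3) = 24
σ = (1, 3, 2): 19 + 1 + 3 = 23
σ = (2, 1, 3): 10 + 4 + (-3) = 11
σ = (2, 3, 1): 10 + 1 + 27 = 38
σ = (3, 1, 2): 25 + 4 + 3 = 32
σ = (3, 2, 1): 25 + 8 + 27 = 60
Optimal value attained by: σ = (3, 2, 1).
Answer: det⊕(A) = 60; verdict: NONSINGULAR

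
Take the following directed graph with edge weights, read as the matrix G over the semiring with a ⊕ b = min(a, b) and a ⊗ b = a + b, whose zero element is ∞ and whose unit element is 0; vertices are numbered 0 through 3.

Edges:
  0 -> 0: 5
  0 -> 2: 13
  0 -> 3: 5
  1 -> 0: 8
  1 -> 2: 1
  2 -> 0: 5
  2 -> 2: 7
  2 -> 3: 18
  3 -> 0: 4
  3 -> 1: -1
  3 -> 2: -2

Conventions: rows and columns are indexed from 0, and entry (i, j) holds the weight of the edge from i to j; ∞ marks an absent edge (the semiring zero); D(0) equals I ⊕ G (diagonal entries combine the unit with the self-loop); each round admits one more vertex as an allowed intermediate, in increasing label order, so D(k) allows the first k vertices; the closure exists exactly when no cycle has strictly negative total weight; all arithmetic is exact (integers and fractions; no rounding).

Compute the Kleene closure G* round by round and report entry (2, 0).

D(0):
  [0, ∞, 13, 5]
  [8, 0, 1, ∞]
  [5, ∞, 0, 18]
  [4, -1, -2, 0]
D(1):
  [0, ∞, 13, 5]
  [8, 0, 1, 13]
  [5, ∞, 0, 10]
  [4, -1, -2, 0]
D(2):
  [0, ∞, 13, 5]
  [8, 0, 1, 13]
  [5, ∞, 0, 10]
  [4, -1, -2, 0]
D(3):
  [0, ∞, 13, 5]
  [6, 0, 1, 11]
  [5, ∞, 0, 10]
  [3, -1, -2, 0]
D(4):
  [0, 4, 3, 5]
  [6, 0, 1, 11]
  [5, 9, 0, 10]
  [3, -1, -2, 0]
Answer: G*[2][0] = 5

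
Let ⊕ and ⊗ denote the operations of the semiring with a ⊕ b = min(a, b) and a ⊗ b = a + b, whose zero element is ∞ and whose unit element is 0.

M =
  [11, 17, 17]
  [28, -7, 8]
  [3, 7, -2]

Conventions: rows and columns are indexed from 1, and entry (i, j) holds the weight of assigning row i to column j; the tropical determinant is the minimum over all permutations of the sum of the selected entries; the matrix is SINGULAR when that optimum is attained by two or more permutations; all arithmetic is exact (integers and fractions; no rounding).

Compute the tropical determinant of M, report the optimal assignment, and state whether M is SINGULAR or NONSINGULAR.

σ = (1, 2, 3): 11 + (-7) + (-2) = 2
σ = (1, 3, 2): 11 + 8 + 7 = 26
σ = (2, 1, 3): 17 + 28 + (-2) = 43
σ = (2, 3, 1): 17 + 8 + 3 = 28
σ = (3, 1, 2): 17 + 28 + 7 = 52
σ = (3, 2, 1): 17 + (-7) + 3 = 13
Optimal value attained by: σ = (1, 2, 3).
Answer: det⊕(M) = 2; verdict: NONSINGULAR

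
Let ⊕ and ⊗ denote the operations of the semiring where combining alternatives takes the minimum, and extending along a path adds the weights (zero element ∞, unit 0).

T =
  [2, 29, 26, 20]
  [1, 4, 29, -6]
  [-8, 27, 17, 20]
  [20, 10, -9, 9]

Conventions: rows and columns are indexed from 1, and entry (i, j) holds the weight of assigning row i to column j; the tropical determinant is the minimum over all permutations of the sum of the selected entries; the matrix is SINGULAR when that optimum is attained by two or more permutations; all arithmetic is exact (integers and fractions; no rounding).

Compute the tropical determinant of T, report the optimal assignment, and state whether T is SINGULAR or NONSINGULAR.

σ = (1, 2, 3, 4): 2 + 4 + 17 + 9 = 32
σ = (1, 2, 4, 3): 2 + 4 + 20 + (-9) = 17
σ = (1, 3, 2, 4): 2 + 29 + 27 + 9 = 67
σ = (1, 3, 4, 2): 2 + 29 + 20 + 10 = 61
σ = (1, 4, 2, 3): 2 + (-6) + 27 + (-9) = 14
σ = (1, 4, 3, 2): 2 + (-6) + 17 + 10 = 23
σ = (2, 1, 3, 4): 29 + 1 + 17 + 9 = 56
σ = (2, 1, 4, 3): 29 + 1 + 20 + (-9) = 41
σ = (2, 3, 1, 4): 29 + 29 + (-8) + 9 = 59
σ = (2, 3, 4, 1): 29 + 29 + 20 + 20 = 98
σ = (2, 4, 1, 3): 29 + (-6) + (-8) + (-9) = 6
σ = (2, 4, 3, 1): 29 + (-6) + 17 + 20 = 60
σ = (3, 1, 2, 4): 26 + 1 + 27 + 9 = 63
σ = (3, 1, 4, 2): 26 + 1 + 20 + 10 = 57
σ = (3, 2, 1, 4): 26 + 4 + (-8) + 9 = 31
σ = (3, 2, 4, 1): 26 + 4 + 20 + 20 = 70
σ = (3, 4, 1, 2): 26 + (-6) + (-8) + 10 = 22
σ = (3, 4, 2, 1): 26 + (-6) + 27 + 20 = 67
σ = (4, 1, 2, 3): 20 + 1 + 27 + (-9) = 39
σ = (4, 1, 3, 2): 20 + 1 + 17 + 10 = 48
σ = (4, 2, 1, 3): 20 + 4 + (-8) + (-9) = 7
σ = (4, 2, 3, 1): 20 + 4 + 17 + 20 = 61
σ = (4, 3, 1, 2): 20 + 29 + (-8) + 10 = 51
σ = (4, 3, 2, 1): 20 + 29 + 27 + 20 = 96
Optimal value attained by: σ = (2, 4, 1, 3).
Answer: det⊕(T) = 6; verdict: NONSINGULAR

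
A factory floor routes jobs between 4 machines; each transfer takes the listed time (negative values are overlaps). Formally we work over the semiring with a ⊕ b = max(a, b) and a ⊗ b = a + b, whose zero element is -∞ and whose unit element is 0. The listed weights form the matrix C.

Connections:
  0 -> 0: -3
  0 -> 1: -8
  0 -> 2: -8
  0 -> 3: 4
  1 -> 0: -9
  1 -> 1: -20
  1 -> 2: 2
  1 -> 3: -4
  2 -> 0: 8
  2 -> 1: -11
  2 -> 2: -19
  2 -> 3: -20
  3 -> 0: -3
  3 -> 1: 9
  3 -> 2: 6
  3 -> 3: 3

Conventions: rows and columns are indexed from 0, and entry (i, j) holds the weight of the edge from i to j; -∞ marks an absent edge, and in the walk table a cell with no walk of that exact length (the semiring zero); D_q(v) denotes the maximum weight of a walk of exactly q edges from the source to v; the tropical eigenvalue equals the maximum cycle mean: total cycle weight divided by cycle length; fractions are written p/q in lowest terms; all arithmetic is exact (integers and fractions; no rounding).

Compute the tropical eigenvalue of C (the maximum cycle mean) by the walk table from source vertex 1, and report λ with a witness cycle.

q=0: [-∞, 0, -∞, -∞]
q=1: [-9, -20, 2, -4]
q=2: [10, 5, 2, -1]
q=3: [10, 8, 7, 14]
q=4: [15, 23, 20, 17]
Optimal cycle mean attained by: cycle 0->3->2->0, total 4 + 6 + 8, length 3.
Answer: λ = 6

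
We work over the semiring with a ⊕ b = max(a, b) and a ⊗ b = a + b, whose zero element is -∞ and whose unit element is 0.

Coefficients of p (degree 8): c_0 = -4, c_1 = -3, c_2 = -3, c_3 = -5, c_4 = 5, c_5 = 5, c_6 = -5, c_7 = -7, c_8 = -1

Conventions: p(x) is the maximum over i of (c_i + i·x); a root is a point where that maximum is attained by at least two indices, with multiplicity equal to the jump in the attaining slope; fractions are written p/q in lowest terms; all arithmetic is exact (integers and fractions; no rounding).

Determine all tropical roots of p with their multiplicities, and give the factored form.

hull edge (i=0, c=-4) to (i=4, c=5): slope 9/4, span 4
hull edge (i=4, c=5) to (i=5, c=5): slope 0, span 1
hull edge (i=5, c=5) to (i=8, c=-1): slope -2, span 3
Factored form: p(x) = -1 ⊗ (x ⊕ (-9/4)) ⊗ (x ⊕ (-9/4)) ⊗ (x ⊕ (-9/4)) ⊗ (x ⊕ (-9/4)) ⊗ (x ⊕ 0) ⊗ (x ⊕ 2) ⊗ (x ⊕ 2) ⊗ (x ⊕ 2)
Answer: roots = -9/4 (mult 4), 0 (mult 1), 2 (mult 3)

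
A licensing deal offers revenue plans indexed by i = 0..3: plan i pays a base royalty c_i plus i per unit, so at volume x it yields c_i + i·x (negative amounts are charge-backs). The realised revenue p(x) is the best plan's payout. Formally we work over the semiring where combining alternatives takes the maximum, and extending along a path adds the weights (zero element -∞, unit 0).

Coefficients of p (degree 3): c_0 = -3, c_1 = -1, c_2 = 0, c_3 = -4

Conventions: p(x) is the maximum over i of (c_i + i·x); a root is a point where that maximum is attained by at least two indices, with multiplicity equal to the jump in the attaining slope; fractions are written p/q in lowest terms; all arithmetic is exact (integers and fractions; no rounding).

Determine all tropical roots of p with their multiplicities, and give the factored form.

hull edge (i=0, c=-3) to (i=1, c=-1): slope 2, span 1
hull edge (i=1, c=-1) to (i=2, c=0): slope 1, span 1
hull edge (i=2, c=0) to (i=3, c=-4): slope -4, span 1
Factored form: p(x) = -4 ⊗ (x ⊕ (-2)) ⊗ (x ⊕ (-1)) ⊗ (x ⊕ 4)
Answer: roots = -2 (mult 1), -1 (mult 1), 4 (mult 1)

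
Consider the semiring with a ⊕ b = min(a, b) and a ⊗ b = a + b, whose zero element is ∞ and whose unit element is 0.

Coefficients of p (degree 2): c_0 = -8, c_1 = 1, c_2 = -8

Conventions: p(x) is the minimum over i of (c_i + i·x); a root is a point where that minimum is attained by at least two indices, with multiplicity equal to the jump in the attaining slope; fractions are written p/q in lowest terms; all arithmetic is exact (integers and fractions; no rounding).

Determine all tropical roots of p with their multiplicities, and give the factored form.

hull edge (i=0, c=-8) to (i=2, c=-8): slope 0, span 2
Factored form: p(x) = -8 ⊗ (x ⊕ 0) ⊗ (x ⊕ 0)
Answer: roots = 0 (mult 2)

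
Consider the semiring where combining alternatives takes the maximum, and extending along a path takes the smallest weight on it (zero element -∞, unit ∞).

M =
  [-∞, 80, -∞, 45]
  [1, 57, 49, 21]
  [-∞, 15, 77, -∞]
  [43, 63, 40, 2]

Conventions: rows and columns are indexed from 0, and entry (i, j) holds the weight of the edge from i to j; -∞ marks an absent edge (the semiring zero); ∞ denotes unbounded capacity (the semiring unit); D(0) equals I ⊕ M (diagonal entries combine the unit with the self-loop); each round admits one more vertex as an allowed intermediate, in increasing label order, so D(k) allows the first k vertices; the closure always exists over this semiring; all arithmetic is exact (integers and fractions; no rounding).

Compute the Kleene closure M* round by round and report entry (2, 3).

D(0):
  [∞, 80, -∞, 45]
  [1, ∞, 49, 21]
  [-∞, 15, ∞, -∞]
  [43, 63, 40, ∞]
D(1):
  [∞, 80, -∞, 45]
  [1, ∞, 49, 21]
  [-∞, 15, ∞, -∞]
  [43, 63, 40, ∞]
D(2):
  [∞, 80, 49, 45]
  [1, ∞, 49, 21]
  [1, 15, ∞, 15]
  [43, 63, 49, ∞]
D(3):
  [∞, 80, 49, 45]
  [1, ∞, 49, 21]
  [1, 15, ∞, 15]
  [43, 63, 49, ∞]
D(4):
  [∞, 80, 49, 45]
  [21, ∞, 49, 21]
  [15, 15, ∞, 15]
  [43, 63, 49, ∞]
Answer: M*[2][3] = 15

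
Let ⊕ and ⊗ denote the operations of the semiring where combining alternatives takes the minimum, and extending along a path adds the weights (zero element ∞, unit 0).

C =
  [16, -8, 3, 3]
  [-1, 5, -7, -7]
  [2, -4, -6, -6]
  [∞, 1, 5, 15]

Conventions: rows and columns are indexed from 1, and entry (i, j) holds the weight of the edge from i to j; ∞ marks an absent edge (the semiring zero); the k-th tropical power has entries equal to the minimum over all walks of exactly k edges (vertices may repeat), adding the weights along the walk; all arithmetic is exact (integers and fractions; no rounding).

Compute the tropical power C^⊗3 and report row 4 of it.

C^⊗2:
  [-9, -3, -15, -15]
  [-5, -11, -13, -13]
  [-5, -10, -12, -12]
  [0, 1, -6, -6]
C^⊗3:
  [-13, -19, -21, -21]
  [-12, -17, -19, -19]
  [-11, -16, -18, -18]
  [-4, -10, -12, -12]
Answer: row 4 of C^⊗3 = [-4, -10, -12, -12]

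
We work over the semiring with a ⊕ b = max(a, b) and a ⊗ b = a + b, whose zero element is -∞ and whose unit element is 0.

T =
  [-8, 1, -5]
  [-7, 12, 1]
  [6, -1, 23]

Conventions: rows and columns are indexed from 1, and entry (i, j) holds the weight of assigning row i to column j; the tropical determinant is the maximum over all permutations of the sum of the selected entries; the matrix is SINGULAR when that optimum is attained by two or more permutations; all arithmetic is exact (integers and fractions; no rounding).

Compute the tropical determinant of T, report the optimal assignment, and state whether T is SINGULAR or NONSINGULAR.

σ = (1, 2, 3): (-8) + 12 + 23 = 27
σ = (1, 3, 2): (-8) + 1 + (-1) = -8
σ = (2, 1, 3): 1 + (-7) + 23 = 17
σ = (2, 3, 1): 1 + 1 + 6 = 8
σ = (3, 1, 2): (-5) + (-7) + (-1) = -13
σ = (3, 2, 1): (-5) + 12 + 6 = 13
Optimal value attained by: σ = (1, 2, 3).
Answer: det⊕(T) = 27; verdict: NONSINGULAR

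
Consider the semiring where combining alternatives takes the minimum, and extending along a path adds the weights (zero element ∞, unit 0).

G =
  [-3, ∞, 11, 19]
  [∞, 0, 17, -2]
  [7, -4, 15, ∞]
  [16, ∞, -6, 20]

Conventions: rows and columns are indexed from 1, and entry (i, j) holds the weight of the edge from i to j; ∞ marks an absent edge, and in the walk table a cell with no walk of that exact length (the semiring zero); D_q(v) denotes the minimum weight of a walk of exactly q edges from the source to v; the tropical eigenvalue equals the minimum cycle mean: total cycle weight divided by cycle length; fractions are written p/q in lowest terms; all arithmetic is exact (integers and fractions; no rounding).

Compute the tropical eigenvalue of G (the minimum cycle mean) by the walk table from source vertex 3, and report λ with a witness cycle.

q=0: [∞, ∞, 0, ∞]
q=1: [7, -4, 15, ∞]
q=2: [4, -4, 13, -6]
q=3: [1, -4, -12, -6]
q=4: [-5, -16, -12, -6]
Optimal cycle mean attained by: cycle 2->4->3->2, total (-2) + (-6) + (-4), length 3.
Answer: λ = -4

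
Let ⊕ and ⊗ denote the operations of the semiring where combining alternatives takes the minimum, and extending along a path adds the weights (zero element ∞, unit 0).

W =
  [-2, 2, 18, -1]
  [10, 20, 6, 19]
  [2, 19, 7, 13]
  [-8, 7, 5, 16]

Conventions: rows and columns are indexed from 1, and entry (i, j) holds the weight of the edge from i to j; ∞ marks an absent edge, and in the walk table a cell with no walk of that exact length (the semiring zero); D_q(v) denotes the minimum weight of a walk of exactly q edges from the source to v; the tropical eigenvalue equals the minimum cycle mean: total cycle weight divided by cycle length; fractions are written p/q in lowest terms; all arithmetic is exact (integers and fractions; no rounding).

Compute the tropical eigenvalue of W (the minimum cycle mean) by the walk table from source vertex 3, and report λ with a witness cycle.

q=0: [∞, ∞, 0, ∞]
q=1: [2, 19, 7, 13]
q=2: [0, 4, 14, 1]
q=3: [-7, 2, 6, -1]
q=4: [-9, -5, 4, -8]
Optimal cycle mean attained by: cycle 1->4->1, total (-1) + (-8), length 2.
Answer: λ = -9/2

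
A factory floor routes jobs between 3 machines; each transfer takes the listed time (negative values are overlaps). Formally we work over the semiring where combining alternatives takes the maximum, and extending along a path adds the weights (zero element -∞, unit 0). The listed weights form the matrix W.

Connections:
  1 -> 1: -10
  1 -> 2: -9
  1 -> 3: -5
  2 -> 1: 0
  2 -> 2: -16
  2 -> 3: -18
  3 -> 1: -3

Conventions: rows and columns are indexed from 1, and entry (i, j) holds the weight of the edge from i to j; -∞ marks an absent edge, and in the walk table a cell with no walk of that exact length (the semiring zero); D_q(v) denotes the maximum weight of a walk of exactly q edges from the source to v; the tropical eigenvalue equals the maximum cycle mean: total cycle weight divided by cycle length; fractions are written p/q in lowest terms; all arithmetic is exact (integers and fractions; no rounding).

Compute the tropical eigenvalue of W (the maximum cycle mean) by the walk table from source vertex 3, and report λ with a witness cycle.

q=0: [-∞, -∞, 0]
q=1: [-3, -∞, -∞]
q=2: [-13, -12, -8]
q=3: [-11, -22, -18]
Optimal cycle mean attained by: cycle 1->3->1, total (-5) + (-3), length 2.
Answer: λ = -4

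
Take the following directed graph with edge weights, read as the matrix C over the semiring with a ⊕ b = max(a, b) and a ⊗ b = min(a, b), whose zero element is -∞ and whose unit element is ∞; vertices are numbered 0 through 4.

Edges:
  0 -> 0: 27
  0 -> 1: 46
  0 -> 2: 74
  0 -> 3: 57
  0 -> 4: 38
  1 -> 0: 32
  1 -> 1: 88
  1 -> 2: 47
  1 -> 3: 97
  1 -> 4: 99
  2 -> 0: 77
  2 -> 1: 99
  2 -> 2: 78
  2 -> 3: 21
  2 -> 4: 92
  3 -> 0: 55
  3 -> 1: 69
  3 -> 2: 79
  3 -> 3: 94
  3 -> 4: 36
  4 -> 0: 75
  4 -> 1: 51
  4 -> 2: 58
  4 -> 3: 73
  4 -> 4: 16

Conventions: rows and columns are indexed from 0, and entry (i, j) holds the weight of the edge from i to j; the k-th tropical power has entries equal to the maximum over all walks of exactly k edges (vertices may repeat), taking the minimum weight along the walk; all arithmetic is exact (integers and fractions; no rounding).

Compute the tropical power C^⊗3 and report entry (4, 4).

C^⊗2:
  [74, 74, 74, 57, 74]
  [75, 88, 79, 94, 88]
  [77, 88, 78, 97, 99]
  [77, 79, 79, 94, 79]
  [58, 69, 74, 73, 58]
C^⊗3:
  [74, 74, 74, 74, 74]
  [77, 88, 79, 94, 88]
  [77, 88, 79, 94, 88]
  [77, 79, 79, 94, 79]
  [74, 74, 74, 73, 74]
Key observation: the optimum is the walk 4->0->2->4, with weight 75 min 74 min 92 = 74.
Optimal value attained by: walk 4->0->2->4.
Answer: (C^⊗3)[4][4] = 74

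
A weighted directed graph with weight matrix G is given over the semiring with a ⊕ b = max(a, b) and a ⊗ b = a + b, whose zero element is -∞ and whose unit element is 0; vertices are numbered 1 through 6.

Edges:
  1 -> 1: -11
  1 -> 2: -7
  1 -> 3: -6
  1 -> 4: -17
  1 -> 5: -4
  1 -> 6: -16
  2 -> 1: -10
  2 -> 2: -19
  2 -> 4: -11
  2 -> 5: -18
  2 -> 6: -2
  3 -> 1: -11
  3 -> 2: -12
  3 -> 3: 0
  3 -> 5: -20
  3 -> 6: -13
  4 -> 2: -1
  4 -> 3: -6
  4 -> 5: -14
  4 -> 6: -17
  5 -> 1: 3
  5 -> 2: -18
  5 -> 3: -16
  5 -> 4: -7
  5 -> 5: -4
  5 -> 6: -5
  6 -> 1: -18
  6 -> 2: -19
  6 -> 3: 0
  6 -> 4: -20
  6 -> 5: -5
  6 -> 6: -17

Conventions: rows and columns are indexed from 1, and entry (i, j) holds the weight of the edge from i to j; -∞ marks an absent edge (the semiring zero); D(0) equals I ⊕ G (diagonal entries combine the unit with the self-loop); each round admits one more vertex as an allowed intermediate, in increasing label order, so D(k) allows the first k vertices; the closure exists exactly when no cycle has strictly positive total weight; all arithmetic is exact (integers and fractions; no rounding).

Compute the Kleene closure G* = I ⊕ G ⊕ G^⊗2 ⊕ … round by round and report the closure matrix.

D(0):
  [0, -7, -6, -17, -4, -16]
  [-10, 0, -∞, -11, -18, -2]
  [-11, -12, 0, -∞, -20, -13]
  [-∞, -1, -6, 0, -14, -17]
  [3, -18, -16, -7, 0, -5]
  [-18, -19, 0, -20, -5, 0]
D(1):
  [0, -7, -6, -17, -4, -16]
  [-10, 0, -16, -11, -14, -2]
  [-11, -12, 0, -28, -15, -13]
  [-∞, -1, -6, 0, -14, -17]
  [3, -4, -3, -7, 0, -5]
  [-18, -19, 0, -20, -5, 0]
D(2):
  [0, -7, -6, -17, -4, -9]
  [-10, 0, -16, -11, -14, -2]
  [-11, -12, 0, -23, -15, -13]
  [-11, -1, -6, 0, -14, -3]
  [3, -4, -3, -7, 0, -5]
  [-18, -19, 0, -20, -5, 0]
D(3):
  [0, -7, -6, -17, -4, -9]
  [-10, 0, -16, -11, -14, -2]
  [-11, -12, 0, -23, -15, -13]
  [-11, -1, -6, 0, -14, -3]
  [3, -4, -3, -7, 0, -5]
  [-11, -12, 0, -20, -5, 0]
D(4):
  [0, -7, -6, -17, -4, -9]
  [-10, 0, -16, -11, -14, -2]
  [-11, -12, 0, -23, -15, -13]
  [-11, -1, -6, 0, -14, -3]
  [3, -4, -3, -7, 0, -5]
  [-11, -12, 0, -20, -5, 0]
D(5):
  [0, -7, -6, -11, -4, -9]
  [-10, 0, -16, -11, -14, -2]
  [-11, -12, 0, -22, -15, -13]
  [-11, -1, -6, 0, -14, -3]
  [3, -4, -3, -7, 0, -5]
  [-2, -9, 0, -12, -5, 0]
D(6):
  [0, -7, -6, -11, -4, -9]
  [-4, 0, -2, -11, -7, -2]
  [-11, -12, 0, -22, -15, -13]
  [-5, -1, -3, 0, -8, -3]
  [3, -4, -3, -7, 0, -5]
  [-2, -9, 0, -12, -5, 0]
Answer: G* = [[0, -7, -6, -11, -4, -9], [-4, 0, -2, -11, -7, -2], [-11, -12, 0, -22, -15, -13], [-5, -1, -3, 0, -8, -3], [3, -4, -3, -7, 0, -5], [-2, -9, 0, -12, -5, 0]]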